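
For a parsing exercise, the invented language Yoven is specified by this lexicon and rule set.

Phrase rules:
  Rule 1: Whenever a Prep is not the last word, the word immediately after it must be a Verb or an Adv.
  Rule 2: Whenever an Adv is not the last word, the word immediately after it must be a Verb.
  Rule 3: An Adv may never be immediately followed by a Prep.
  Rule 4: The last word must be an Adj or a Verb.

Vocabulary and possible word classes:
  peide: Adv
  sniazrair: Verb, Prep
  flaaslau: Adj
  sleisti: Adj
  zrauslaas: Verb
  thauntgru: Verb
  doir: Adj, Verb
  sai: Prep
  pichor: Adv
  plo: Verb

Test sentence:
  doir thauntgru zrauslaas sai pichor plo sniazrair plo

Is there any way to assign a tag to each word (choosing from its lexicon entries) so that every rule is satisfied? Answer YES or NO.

YES

Candidates per position — 1:doir {Adj,Verb}; 2:thauntgru {Verb}; 3:zrauslaas {Verb}; 4:sai {Prep}; 5:pichor {Adv}; 6:plo {Verb}; 7:sniazrair {Verb,Prep}; 8:plo {Verb}.
One satisfying assignment: Adj Verb Verb Prep Adv Verb Verb Verb.
Check: rule 1 ok; rule 2 ok; rule 3 ok; rule 4 ok.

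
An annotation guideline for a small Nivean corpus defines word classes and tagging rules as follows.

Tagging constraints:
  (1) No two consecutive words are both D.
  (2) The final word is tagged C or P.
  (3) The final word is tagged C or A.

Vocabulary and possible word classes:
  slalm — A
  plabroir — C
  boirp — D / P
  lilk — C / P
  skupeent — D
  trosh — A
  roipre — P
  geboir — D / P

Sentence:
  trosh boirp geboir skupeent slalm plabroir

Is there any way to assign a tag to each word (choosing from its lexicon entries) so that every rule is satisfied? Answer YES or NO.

Candidates per position — 1:trosh {A}; 2:boirp {D,P}; 3:geboir {D,P}; 4:skupeent {D}; 5:slalm {A}; 6:plabroir {C}.
One satisfying assignment: A P P D A C.
Check: rule 1 holds; rule 2 holds; rule 3 holds.

YES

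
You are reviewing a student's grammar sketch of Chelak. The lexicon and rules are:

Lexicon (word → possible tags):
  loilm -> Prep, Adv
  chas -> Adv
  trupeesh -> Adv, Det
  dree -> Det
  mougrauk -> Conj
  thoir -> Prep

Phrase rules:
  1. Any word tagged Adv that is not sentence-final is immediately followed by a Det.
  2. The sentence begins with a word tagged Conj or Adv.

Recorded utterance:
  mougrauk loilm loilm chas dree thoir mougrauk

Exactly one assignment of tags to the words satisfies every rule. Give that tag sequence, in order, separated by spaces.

Candidates per position — 1:mougrauk {Conj}; 2:loilm {Prep,Adv}; 3:loilm {Prep,Adv}; 4:chas {Adv}; 5:dree {Det}; 6:thoir {Prep}; 7:mougrauk {Conj}.
If word 2 were Adv, no tagging could satisfy rule 1; so word 2 is Prep.
If word 3 were Adv, no tagging could satisfy rule 1; so word 3 is Prep.
So the tagging must be: Conj Prep Prep Adv Det Prep Conj.
Rule-by-rule: rule 1 ✓; rule 2 ✓.

Conj Prep Prep Adv Det Prep Conj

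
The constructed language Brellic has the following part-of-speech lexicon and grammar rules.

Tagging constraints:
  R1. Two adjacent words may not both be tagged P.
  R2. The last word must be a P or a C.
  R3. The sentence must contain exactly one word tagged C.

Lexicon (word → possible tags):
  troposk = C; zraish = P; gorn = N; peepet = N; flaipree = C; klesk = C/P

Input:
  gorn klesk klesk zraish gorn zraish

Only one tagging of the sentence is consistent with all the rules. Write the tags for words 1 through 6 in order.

Candidates per position — 1:gorn {N}; 2:klesk {C,P}; 3:klesk {C,P}; 4:zraish {P}; 5:gorn {N}; 6:zraish {P}.
At position 3, choosing P makes rule 1 impossible to satisfy; hence C.
At position 2, choosing C makes rule 3 impossible to satisfy; hence P.
That leaves exactly one tagging: N P C P N P.
Verifying each rule — rule 1 ok; rule 2 ok; rule 3 ok.

N P C P N P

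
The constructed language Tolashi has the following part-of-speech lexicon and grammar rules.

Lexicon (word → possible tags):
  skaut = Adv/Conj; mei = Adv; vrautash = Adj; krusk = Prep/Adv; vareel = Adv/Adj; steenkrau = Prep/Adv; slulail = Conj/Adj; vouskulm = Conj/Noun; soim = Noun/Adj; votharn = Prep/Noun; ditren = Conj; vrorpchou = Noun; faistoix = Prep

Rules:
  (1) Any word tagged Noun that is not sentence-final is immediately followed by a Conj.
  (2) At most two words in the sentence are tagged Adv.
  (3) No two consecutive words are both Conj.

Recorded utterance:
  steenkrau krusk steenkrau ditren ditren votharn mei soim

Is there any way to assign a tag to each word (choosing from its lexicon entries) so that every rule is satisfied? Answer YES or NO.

NO

Candidates per position — 1:steenkrau {Prep,Adv}; 2:krusk {Prep,Adv}; 3:steenkrau {Prep,Adv}; 4:ditren {Conj}; 5:ditren {Conj}; 6:votharn {Prep,Noun}; 7:mei {Adv}; 8:soim {Noun,Adj}.
Rule 3 cannot be satisfied by any choice of tags from the lexicon.
So there is no consistent tagging.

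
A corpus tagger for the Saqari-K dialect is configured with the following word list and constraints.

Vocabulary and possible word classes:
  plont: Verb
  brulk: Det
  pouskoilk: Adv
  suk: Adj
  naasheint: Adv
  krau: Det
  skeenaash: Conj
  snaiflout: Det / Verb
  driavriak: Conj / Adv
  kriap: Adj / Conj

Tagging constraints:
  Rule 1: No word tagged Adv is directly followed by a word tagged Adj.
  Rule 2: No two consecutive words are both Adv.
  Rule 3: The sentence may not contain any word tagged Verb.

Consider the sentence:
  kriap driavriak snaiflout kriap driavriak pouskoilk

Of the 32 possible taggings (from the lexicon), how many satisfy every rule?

8

Candidates per position — 1:kriap {Adj,Conj}; 2:driavriak {Conj,Adv}; 3:snaiflout {Det,Verb}; 4:kriap {Adj,Conj}; 5:driavriak {Conj,Adv}; 6:pouskoilk {Adv}.
There are 32 candidate sequences in total.
Checking each against the rules leaves 8 sequences.
Count = 8.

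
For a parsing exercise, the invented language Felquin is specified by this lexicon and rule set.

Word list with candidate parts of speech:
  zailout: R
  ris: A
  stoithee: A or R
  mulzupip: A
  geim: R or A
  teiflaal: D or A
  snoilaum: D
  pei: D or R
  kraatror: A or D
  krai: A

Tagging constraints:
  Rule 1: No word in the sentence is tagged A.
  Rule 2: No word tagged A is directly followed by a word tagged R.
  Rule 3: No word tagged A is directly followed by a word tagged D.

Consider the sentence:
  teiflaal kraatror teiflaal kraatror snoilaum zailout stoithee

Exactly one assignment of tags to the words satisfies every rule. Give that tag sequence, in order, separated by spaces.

D D D D D R R

Candidates per position — 1:teiflaal {D,A}; 2:kraatror {A,D}; 3:teiflaal {D,A}; 4:kraatror {A,D}; 5:snoilaum {D}; 6:zailout {R}; 7:stoithee {A,R}.
Position 1: A is ruled out by rule 1; that leaves D.
Position 2: A is ruled out by rule 1; that leaves D.
Position 3: A is ruled out by rule 1; that leaves D.
Position 4: A is ruled out by rule 1; that leaves D.
Position 7: A is ruled out by rule 1; that leaves R.
So the tagging must be: D D D D D R R.
Check: rule 1 satisfied; rule 2 satisfied; rule 3 satisfied.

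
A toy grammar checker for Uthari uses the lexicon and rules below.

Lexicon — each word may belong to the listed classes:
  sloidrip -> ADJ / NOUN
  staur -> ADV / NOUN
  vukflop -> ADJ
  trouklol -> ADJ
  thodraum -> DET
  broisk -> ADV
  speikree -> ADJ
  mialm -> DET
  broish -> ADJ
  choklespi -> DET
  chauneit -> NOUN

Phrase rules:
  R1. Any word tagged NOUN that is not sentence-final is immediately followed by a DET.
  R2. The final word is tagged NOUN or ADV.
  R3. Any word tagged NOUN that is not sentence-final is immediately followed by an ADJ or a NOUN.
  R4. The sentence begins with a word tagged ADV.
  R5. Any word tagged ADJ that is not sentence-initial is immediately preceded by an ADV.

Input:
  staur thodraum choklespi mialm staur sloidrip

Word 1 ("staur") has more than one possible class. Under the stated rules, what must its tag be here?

Candidates per position — 1:staur {ADV,NOUN}; 2:thodraum {DET}; 3:choklespi {DET}; 4:mialm {DET}; 5:staur {ADV,NOUN}; 6:sloidrip {ADJ,NOUN}.
If word 1 were NOUN, no tagging could satisfy rule 3; so word 1 is ADV.
If word 5 were NOUN, no tagging could satisfy rule 1; so word 5 is ADV.
If word 6 were ADJ, no tagging could satisfy rule 2; so word 6 is NOUN.
So the tagging must be: ADV DET DET DET ADV NOUN.
Check: rule 1 ok; rule 2 ok; rule 3 ok; rule 4 ok; rule 5 ok.

ADV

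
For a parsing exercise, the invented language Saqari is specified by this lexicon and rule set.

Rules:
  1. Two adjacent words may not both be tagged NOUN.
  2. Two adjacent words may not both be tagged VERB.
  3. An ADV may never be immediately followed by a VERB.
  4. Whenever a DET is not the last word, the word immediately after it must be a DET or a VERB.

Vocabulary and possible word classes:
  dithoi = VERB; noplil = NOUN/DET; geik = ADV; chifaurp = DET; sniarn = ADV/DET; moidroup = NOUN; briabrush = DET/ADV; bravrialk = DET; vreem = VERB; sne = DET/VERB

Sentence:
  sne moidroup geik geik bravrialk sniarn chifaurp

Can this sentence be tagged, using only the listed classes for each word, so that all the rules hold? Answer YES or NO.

YES

Candidates per position — 1:sne {DET,VERB}; 2:moidroup {NOUN}; 3:geik {ADV}; 4:geik {ADV}; 5:bravrialk {DET}; 6:sniarn {ADV,DET}; 7:chifaurp {DET}.
One satisfying assignment: VERB NOUN ADV ADV DET DET DET.
Verifying each rule — rule 1 holds; rule 2 holds; rule 3 holds; rule 4 holds.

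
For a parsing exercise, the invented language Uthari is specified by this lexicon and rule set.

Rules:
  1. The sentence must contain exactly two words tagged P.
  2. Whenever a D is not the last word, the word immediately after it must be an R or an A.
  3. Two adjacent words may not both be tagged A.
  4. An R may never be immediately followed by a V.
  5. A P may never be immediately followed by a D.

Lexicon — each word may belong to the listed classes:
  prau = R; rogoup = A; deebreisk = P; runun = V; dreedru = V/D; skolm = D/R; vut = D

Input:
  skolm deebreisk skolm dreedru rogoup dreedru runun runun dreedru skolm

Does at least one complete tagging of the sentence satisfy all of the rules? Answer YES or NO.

NO

Candidates per position — 1:skolm {D,R}; 2:deebreisk {P}; 3:skolm {D,R}; 4:dreedru {V,D}; 5:rogoup {A}; 6:dreedru {V,D}; 7:runun {V}; 8:runun {V}; 9:dreedru {V,D}; 10:skolm {D,R}.
Rule 1 cannot be satisfied by any choice of tags from the lexicon.
So there is no consistent tagging.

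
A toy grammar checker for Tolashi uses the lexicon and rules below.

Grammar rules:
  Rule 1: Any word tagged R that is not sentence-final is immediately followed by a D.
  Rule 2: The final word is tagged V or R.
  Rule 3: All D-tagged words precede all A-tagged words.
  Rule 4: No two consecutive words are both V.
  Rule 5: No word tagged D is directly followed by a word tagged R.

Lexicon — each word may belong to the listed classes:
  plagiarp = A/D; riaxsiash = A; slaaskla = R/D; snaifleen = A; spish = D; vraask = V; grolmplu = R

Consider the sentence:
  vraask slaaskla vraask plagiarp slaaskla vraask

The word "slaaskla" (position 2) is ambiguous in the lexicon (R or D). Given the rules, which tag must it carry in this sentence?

Candidates per position — 1:vraask {V}; 2:slaaskla {R,D}; 3:vraask {V}; 4:plagiarp {A,D}; 5:slaaskla {R,D}; 6:vraask {V}.
Position 2: tagging it R would leave rule 1 unsatisfiable, so it must be D.
Position 5: tagging it R would leave rule 1 unsatisfiable, so it must be D.
Position 4: tagging it A would leave rule 3 unsatisfiable, so it must be D.
The only consistent sequence is: V D V D D V.
Rule-by-rule: rule 1 ✓; rule 2 ✓; rule 3 ✓; rule 4 ✓; rule 5 ✓.

D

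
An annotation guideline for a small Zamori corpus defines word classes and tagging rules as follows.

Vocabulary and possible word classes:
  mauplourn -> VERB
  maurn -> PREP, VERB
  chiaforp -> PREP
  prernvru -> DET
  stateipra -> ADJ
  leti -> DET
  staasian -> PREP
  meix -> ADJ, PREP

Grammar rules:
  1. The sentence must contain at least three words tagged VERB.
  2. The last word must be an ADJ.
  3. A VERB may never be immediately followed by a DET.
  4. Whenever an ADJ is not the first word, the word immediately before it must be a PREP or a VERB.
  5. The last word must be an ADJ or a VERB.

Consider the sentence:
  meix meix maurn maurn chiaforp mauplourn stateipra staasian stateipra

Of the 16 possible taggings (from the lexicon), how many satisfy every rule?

Candidates per position — 1:meix {ADJ,PREP}; 2:meix {ADJ,PREP}; 3:maurn {PREP,VERB}; 4:maurn {PREP,VERB}; 5:chiaforp {PREP}; 6:mauplourn {VERB}; 7:stateipra {ADJ}; 8:staasian {PREP}; 9:stateipra {ADJ}.
There are 16 candidate sequences in total.
The sequences that satisfy every rule: ADJ PREP VERB VERB PREP VERB ADJ PREP ADJ; PREP ADJ VERB VERB PREP VERB ADJ PREP ADJ; PREP PREP VERB VERB PREP VERB ADJ PREP ADJ.
Count = 3.

3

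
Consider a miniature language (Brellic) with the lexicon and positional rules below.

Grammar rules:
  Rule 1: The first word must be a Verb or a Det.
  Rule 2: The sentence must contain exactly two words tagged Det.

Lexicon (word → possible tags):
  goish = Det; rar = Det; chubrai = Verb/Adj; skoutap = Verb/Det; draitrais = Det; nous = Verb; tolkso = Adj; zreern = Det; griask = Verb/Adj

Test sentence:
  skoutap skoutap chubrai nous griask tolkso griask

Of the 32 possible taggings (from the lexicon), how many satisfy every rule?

8

Candidates per position — 1:skoutap {Verb,Det}; 2:skoutap {Verb,Det}; 3:chubrai {Verb,Adj}; 4:nous {Verb}; 5:griask {Verb,Adj}; 6:tolkso {Adj}; 7:griask {Verb,Adj}.
There are 32 candidate sequences in total.
Checking each against the rules leaves 8 sequences.
Count = 8.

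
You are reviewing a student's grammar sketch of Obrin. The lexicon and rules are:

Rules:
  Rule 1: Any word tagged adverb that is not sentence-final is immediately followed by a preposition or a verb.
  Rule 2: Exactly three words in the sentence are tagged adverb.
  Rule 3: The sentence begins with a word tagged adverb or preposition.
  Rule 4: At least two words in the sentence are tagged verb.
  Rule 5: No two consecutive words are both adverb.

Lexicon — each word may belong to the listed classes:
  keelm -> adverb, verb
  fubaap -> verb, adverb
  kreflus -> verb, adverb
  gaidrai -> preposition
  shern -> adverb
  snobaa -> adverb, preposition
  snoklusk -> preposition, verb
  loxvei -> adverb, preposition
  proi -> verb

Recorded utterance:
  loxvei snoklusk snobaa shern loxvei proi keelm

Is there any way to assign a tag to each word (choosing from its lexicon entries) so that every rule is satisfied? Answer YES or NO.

Candidates per position — 1:loxvei {adverb,preposition}; 2:snoklusk {preposition,verb}; 3:snobaa {adverb,preposition}; 4:shern {adverb}; 5:loxvei {adverb,preposition}; 6:proi {verb}; 7:keelm {adverb,verb}.
One satisfying assignment: adverb verb preposition adverb preposition verb adverb.
Check: rule 1 holds; rule 2 holds; rule 3 holds; rule 4 holds; rule 5 holds.

YES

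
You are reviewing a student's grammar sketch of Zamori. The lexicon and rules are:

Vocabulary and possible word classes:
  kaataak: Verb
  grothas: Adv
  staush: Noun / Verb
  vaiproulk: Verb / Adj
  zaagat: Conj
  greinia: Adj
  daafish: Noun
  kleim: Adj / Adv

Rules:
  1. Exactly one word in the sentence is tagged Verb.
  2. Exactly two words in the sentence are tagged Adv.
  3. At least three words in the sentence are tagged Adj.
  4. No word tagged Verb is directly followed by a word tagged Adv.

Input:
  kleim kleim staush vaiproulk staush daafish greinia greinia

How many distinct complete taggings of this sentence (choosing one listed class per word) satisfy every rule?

Candidates per position — 1:kleim {Adj,Adv}; 2:kleim {Adj,Adv}; 3:staush {Noun,Verb}; 4:vaiproulk {Verb,Adj}; 5:staush {Noun,Verb}; 6:daafish {Noun}; 7:greinia {Adj}; 8:greinia {Adj}.
There are 32 candidate sequences in total.
The sequences that satisfy every rule: Adv Adv Noun Adj Verb Noun Adj Adj; Adv Adv Verb Adj Noun Noun Adj Adj.
Count = 2.

2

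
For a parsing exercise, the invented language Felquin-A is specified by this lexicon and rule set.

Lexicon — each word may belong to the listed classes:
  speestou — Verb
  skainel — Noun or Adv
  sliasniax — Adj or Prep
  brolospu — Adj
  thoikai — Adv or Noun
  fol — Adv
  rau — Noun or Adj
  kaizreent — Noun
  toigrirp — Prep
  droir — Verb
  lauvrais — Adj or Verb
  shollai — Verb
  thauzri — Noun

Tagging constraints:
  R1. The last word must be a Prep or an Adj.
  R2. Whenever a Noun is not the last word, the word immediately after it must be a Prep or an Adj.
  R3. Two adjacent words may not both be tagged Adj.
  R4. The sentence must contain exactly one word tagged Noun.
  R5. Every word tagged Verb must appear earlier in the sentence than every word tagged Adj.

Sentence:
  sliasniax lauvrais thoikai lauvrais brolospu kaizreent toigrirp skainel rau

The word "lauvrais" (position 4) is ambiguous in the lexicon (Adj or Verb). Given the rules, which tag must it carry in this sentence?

Verb

Candidates per position — 1:sliasniax {Adj,Prep}; 2:lauvrais {Adj,Verb}; 3:thoikai {Adv,Noun}; 4:lauvrais {Adj,Verb}; 5:brolospu {Adj}; 6:kaizreent {Noun}; 7:toigrirp {Prep}; 8:skainel {Noun,Adv}; 9:rau {Noun,Adj}.
Word 3 cannot be Noun — rule 4 would then fail for every completion. It is Adv.
Word 4 cannot be Adj — rule 3 would then fail for every completion. It is Verb.
Word 8 cannot be Noun — rule 4 would then fail for every completion. It is Adv.
Word 9 cannot be Noun — rule 1 would then fail for every completion. It is Adj.
Word 1 cannot be Adj — rule 5 would then fail for every completion. It is Prep.
Word 2 cannot be Adj — rule 5 would then fail for every completion. It is Verb.
The unique satisfying tagging is: Prep Verb Adv Verb Adj Noun Prep Adv Adj.
Checking: rule 1 ok; rule 2 ok; rule 3 ok; rule 4 ok; rule 5 ok.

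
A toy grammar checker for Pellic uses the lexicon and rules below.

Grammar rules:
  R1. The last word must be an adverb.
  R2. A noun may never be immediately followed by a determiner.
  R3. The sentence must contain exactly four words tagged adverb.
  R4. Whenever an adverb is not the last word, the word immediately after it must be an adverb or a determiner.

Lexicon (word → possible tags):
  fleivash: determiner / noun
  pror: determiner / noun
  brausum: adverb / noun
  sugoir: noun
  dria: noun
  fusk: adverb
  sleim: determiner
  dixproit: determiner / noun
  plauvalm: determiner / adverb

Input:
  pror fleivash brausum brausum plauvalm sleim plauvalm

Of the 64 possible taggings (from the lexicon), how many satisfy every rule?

3

Candidates per position — 1:pror {determiner,noun}; 2:fleivash {determiner,noun}; 3:brausum {adverb,noun}; 4:brausum {adverb,noun}; 5:plauvalm {determiner,adverb}; 6:sleim {determiner}; 7:plauvalm {determiner,adverb}.
There are 64 candidate sequences in total.
The sequences that satisfy every rule: determiner determiner adverb adverb adverb determiner adverb; determiner noun adverb adverb adverb determiner adverb; noun noun adverb adverb adverb determiner adverb.
Count = 3.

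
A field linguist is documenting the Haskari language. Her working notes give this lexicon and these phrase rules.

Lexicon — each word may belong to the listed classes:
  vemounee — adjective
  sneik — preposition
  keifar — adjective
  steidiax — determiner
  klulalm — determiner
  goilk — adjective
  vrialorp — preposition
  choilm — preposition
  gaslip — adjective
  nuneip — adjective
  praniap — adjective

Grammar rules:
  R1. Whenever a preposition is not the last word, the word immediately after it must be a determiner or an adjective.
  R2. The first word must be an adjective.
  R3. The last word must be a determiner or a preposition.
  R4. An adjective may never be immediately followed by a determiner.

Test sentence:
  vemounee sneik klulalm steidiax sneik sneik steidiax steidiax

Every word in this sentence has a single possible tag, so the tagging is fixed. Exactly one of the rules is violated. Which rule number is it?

Fixed tagging: adjective preposition determiner determiner preposition preposition determiner determiner.
Rule check: R1 ✗, R2 ✓, R3 ✓, R4 ✓.
Only rule 1 fails.

1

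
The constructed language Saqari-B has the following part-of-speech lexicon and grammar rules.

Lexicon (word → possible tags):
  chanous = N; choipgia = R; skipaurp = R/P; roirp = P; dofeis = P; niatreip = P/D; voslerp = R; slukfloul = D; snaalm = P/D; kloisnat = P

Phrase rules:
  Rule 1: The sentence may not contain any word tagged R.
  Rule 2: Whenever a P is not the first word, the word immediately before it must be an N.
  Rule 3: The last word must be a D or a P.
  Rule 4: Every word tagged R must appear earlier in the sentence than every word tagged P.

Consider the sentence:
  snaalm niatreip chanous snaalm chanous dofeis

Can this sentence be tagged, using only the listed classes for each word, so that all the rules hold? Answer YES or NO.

YES

Candidates per position — 1:snaalm {P,D}; 2:niatreip {P,D}; 3:chanous {N}; 4:snaalm {P,D}; 5:chanous {N}; 6:dofeis {P}.
One satisfying assignment: P D N D N P.
Check: rule 1 holds; rule 2 holds; rule 3 holds; rule 4 holds.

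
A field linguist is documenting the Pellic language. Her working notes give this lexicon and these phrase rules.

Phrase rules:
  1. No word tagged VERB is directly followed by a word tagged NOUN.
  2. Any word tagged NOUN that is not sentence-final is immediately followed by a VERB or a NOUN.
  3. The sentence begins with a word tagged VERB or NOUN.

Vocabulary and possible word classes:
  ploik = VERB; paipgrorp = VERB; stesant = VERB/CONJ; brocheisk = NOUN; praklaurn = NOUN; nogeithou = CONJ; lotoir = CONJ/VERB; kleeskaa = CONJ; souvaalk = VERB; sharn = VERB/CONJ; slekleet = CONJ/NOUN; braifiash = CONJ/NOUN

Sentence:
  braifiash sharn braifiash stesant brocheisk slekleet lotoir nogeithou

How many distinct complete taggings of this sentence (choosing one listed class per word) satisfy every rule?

1

Candidates per position — 1:braifiash {CONJ,NOUN}; 2:sharn {VERB,CONJ}; 3:braifiash {CONJ,NOUN}; 4:stesant {VERB,CONJ}; 5:brocheisk {NOUN}; 6:slekleet {CONJ,NOUN}; 7:lotoir {CONJ,VERB}; 8:nogeithou {CONJ}.
There are 64 candidate sequences in total.
The sequences that satisfy every rule: NOUN VERB CONJ CONJ NOUN NOUN VERB CONJ.
Count = 1.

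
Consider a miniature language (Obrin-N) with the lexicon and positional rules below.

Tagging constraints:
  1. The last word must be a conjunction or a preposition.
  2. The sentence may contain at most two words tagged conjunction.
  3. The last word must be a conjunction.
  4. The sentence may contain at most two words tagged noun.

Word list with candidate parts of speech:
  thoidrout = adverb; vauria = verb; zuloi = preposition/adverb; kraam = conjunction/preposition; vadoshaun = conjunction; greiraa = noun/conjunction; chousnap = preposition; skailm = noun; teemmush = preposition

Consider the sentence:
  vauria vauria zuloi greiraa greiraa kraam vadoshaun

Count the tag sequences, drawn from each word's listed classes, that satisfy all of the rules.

Candidates per position — 1:vauria {verb}; 2:vauria {verb}; 3:zuloi {preposition,adverb}; 4:greiraa {noun,conjunction}; 5:greiraa {noun,conjunction}; 6:kraam {conjunction,preposition}; 7:vadoshaun {conjunction}.
There are 16 candidate sequences in total.
Checking each against the rules leaves 8 sequences.
Count = 8.

8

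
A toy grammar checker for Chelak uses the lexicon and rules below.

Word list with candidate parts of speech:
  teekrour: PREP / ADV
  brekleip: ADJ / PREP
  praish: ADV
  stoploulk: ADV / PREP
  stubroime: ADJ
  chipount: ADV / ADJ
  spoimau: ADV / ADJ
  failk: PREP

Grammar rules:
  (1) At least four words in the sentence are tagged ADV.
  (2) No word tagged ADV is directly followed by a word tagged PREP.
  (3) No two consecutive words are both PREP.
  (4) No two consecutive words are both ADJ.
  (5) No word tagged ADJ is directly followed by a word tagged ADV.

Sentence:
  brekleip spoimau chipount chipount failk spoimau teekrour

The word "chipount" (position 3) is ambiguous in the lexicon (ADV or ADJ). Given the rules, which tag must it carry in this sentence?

Candidates per position — 1:brekleip {ADJ,PREP}; 2:spoimau {ADV,ADJ}; 3:chipount {ADV,ADJ}; 4:chipount {ADV,ADJ}; 5:failk {PREP}; 6:spoimau {ADV,ADJ}; 7:teekrour {PREP,ADV}.
At position 4, choosing ADV makes rule 2 impossible to satisfy; hence ADJ.
At position 6, choosing ADJ makes rule 1 impossible to satisfy; hence ADV.
At position 7, choosing PREP makes rule 1 impossible to satisfy; hence ADV.
At position 2, choosing ADJ makes rule 1 impossible to satisfy; hence ADV.
At position 3, choosing ADJ makes rule 1 impossible to satisfy; hence ADV.
At position 1, choosing ADJ makes rule 5 impossible to satisfy; hence PREP.
The unique satisfying tagging is: PREP ADV ADV ADJ PREP ADV ADV.
Rule-by-rule: rule 1 ok; rule 2 ok; rule 3 ok; rule 4 ok; rule 5 ok.

ADV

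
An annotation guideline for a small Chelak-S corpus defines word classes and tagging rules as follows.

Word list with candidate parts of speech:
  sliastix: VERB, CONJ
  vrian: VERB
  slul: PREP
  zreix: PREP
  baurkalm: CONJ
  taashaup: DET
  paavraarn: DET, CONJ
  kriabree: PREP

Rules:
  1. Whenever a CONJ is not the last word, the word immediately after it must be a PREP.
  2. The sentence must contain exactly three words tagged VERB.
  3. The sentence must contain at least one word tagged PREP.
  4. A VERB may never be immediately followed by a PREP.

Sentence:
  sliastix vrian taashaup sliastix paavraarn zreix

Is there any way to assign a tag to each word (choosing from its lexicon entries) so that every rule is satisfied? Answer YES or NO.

Candidates per position — 1:sliastix {VERB,CONJ}; 2:vrian {VERB}; 3:taashaup {DET}; 4:sliastix {VERB,CONJ}; 5:paavraarn {DET,CONJ}; 6:zreix {PREP}.
One satisfying assignment: VERB VERB DET VERB DET PREP.
Check: rule 1 ok; rule 2 ok; rule 3 ok; rule 4 ok.

YES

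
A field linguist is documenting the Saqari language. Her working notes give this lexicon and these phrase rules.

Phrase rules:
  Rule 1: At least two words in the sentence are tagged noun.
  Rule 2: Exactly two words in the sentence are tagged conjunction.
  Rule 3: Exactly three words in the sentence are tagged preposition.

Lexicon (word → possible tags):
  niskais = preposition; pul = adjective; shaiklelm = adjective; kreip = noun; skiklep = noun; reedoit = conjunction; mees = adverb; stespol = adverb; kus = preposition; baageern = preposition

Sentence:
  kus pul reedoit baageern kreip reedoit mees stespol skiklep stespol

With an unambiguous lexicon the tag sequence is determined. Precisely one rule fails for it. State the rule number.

3

Fixed tagging: preposition adjective conjunction preposition noun conjunction adverb adverb noun adverb.
Rule check: R1 ok, R2 ok, R3 fails.
Only rule 3 fails.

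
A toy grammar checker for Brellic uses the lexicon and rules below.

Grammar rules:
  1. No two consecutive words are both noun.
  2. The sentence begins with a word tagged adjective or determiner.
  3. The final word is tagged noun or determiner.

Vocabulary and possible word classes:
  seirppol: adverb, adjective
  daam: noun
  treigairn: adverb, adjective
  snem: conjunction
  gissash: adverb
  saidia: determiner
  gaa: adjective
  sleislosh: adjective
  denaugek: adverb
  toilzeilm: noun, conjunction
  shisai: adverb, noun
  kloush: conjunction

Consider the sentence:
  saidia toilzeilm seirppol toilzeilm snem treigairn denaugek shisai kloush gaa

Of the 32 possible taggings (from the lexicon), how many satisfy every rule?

Candidates per position — 1:saidia {determiner}; 2:toilzeilm {noun,conjunction}; 3:seirppol {adverb,adjective}; 4:toilzeilm {noun,conjunction}; 5:snem {conjunction}; 6:treigairn {adverb,adjective}; 7:denaugek {adverb}; 8:shisai {adverb,noun}; 9:kloush {conjunction}; 10:gaa {adjective}.
There are 32 candidate sequences in total.
Rule 3 cannot be satisfied by any choice of tags from the lexicon.
So there is no consistent tagging.
Count = 0.

0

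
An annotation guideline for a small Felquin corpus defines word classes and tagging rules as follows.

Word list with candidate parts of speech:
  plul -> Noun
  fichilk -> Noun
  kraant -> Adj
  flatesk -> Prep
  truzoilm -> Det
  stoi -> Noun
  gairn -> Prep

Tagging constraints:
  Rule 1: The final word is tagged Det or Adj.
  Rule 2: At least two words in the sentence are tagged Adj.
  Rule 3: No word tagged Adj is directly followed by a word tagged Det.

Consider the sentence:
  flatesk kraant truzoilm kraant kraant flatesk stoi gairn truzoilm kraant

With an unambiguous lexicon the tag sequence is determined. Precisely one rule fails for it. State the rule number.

Fixed tagging: Prep Adj Det Adj Adj Prep Noun Prep Det Adj.
Checking each rule: R1 ok, R2 ok, R3 fails.
Only rule 3 fails.

3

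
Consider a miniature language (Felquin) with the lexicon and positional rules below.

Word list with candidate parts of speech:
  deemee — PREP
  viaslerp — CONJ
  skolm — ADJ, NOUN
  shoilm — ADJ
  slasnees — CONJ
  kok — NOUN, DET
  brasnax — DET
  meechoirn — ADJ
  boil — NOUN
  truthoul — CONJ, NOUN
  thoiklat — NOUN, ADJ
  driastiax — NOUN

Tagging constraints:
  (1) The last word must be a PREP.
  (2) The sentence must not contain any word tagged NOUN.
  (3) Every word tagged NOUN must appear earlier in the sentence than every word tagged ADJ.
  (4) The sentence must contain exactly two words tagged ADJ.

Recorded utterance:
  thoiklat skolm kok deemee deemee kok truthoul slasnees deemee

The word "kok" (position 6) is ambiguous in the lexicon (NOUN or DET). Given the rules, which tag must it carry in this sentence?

DET

Candidates per position — 1:thoiklat {NOUN,ADJ}; 2:skolm {ADJ,NOUN}; 3:kok {NOUN,DET}; 4:deemee {PREP}; 5:deemee {PREP}; 6:kok {NOUN,DET}; 7:truthoul {CONJ,NOUN}; 8:slasnees {CONJ}; 9:deemee {PREP}.
Position 1: NOUN is ruled out by rule 2; that leaves ADJ.
Position 2: NOUN is ruled out by rule 2; that leaves ADJ.
Position 3: NOUN is ruled out by rule 2; that leaves DET.
Position 6: NOUN is ruled out by rule 2; that leaves DET.
Position 7: NOUN is ruled out by rule 2; that leaves CONJ.
The only consistent sequence is: ADJ ADJ DET PREP PREP DET CONJ CONJ PREP.
Rule-by-rule: rule 1 holds; rule 2 holds; rule 3 holds; rule 4 holds.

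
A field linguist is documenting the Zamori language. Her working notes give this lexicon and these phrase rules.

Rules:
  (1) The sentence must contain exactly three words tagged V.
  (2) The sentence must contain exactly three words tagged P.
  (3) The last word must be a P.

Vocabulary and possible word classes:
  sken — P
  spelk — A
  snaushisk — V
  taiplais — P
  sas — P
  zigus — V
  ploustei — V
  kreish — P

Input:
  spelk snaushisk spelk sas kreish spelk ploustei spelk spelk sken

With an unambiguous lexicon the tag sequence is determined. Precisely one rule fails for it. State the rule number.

Fixed tagging: A V A P P A V A A P.
Applying the rules: R1 fail, R2 pass, R3 pass.
Only rule 1 fails.

1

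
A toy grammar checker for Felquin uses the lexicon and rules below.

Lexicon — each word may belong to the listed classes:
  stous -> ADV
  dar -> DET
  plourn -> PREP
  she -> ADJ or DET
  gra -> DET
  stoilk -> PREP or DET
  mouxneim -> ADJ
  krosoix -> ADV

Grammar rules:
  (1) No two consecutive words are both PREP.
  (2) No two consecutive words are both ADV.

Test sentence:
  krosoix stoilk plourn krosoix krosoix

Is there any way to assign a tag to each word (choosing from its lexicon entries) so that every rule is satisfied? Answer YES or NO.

NO

Candidates per position — 1:krosoix {ADV}; 2:stoilk {PREP,DET}; 3:plourn {PREP}; 4:krosoix {ADV}; 5:krosoix {ADV}.
Rule 2 cannot be satisfied by any choice of tags from the lexicon.
So there is no consistent tagging.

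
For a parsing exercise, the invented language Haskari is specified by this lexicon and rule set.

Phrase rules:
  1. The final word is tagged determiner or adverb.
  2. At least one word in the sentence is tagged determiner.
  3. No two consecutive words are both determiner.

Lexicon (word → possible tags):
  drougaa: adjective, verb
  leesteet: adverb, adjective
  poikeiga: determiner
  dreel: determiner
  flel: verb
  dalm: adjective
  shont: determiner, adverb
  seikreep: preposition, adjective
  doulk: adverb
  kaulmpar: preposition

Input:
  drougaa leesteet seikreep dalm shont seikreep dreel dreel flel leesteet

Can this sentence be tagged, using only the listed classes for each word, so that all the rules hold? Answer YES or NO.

NO

Candidates per position — 1:drougaa {adjective,verb}; 2:leesteet {adverb,adjective}; 3:seikreep {preposition,adjective}; 4:dalm {adjective}; 5:shont {determiner,adverb}; 6:seikreep {preposition,adjective}; 7:dreel {determiner}; 8:dreel {determiner}; 9:flel {verb}; 10:leesteet {adverb,adjective}.
Rule 3 cannot be satisfied by any choice of tags from the lexicon.
So there is no consistent tagging.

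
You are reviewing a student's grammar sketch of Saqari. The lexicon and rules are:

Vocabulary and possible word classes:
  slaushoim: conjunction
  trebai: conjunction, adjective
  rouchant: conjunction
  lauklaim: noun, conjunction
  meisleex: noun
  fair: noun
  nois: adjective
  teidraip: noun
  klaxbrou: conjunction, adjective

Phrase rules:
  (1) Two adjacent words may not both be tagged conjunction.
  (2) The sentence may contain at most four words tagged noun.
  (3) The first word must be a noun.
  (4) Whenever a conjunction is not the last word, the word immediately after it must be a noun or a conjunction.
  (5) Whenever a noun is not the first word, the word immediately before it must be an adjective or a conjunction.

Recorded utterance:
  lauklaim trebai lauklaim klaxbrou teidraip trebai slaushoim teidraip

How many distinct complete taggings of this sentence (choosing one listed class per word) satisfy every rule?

Candidates per position — 1:lauklaim {noun,conjunction}; 2:trebai {conjunction,adjective}; 3:lauklaim {noun,conjunction}; 4:klaxbrou {conjunction,adjective}; 5:teidraip {noun}; 6:trebai {conjunction,adjective}; 7:slaushoim {conjunction}; 8:teidraip {noun}.
There are 32 candidate sequences in total.
The sequences that satisfy every rule: noun conjunction noun conjunction noun adjective conjunction noun; noun conjunction noun adjective noun adjective conjunction noun; noun adjective noun conjunction noun adjective conjunction noun; noun adjective noun adjective noun adjective conjunction noun.
Count = 4.

4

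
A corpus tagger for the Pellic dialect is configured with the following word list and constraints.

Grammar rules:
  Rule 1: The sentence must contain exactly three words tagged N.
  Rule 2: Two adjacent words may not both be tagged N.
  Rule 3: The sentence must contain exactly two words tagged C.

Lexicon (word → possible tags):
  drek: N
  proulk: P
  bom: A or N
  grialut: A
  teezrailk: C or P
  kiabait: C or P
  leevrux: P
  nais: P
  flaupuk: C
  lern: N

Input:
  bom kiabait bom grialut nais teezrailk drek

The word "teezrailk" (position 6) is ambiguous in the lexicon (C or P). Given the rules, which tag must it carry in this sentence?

C

Candidates per position — 1:bom {A,N}; 2:kiabait {C,P}; 3:bom {A,N}; 4:grialut {A}; 5:nais {P}; 6:teezrailk {C,P}; 7:drek {N}.
At position 1, choosing A makes rule 1 impossible to satisfy; hence N.
At position 2, choosing P makes rule 3 impossible to satisfy; hence C.
At position 3, choosing A makes rule 1 impossible to satisfy; hence N.
At position 6, choosing P makes rule 3 impossible to satisfy; hence C.
The only consistent sequence is: N C N A P C N.
Check: rule 1 ✓; rule 2 ✓; rule 3 ✓.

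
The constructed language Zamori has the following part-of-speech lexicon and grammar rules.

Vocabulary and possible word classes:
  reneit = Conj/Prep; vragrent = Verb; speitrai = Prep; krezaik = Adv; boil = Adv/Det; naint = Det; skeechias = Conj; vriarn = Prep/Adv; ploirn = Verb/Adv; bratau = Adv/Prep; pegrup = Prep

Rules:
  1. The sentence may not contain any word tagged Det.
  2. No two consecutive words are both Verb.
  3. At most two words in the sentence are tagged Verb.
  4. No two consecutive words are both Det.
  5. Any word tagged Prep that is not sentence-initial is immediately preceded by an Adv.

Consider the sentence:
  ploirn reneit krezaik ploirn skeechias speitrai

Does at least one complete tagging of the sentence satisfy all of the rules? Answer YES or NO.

NO

Candidates per position — 1:ploirn {Verb,Adv}; 2:reneit {Conj,Prep}; 3:krezaik {Adv}; 4:ploirn {Verb,Adv}; 5:skeechias {Conj}; 6:speitrai {Prep}.
Rule 5 cannot be satisfied by any choice of tags from the lexicon.
So there is no consistent tagging.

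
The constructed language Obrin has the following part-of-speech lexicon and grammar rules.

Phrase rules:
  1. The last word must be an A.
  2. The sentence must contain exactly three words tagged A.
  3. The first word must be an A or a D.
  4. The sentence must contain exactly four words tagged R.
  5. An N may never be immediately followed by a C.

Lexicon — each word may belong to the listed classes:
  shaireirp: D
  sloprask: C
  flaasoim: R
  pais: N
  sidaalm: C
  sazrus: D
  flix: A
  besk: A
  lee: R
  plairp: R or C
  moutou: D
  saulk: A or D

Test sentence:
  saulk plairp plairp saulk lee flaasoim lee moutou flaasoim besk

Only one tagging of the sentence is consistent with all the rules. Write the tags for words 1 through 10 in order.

Candidates per position — 1:saulk {A,D}; 2:plairp {R,C}; 3:plairp {R,C}; 4:saulk {A,D}; 5:lee {R}; 6:flaasoim {R}; 7:lee {R}; 8:moutou {D}; 9:flaasoim {R}; 10:besk {A}.
Position 1: tagging it D would leave rule 2 unsatisfiable, so it must be A.
Position 2: tagging it R would leave rule 4 unsatisfiable, so it must be C.
Position 3: tagging it R would leave rule 4 unsatisfiable, so it must be C.
Position 4: tagging it D would leave rule 2 unsatisfiable, so it must be A.
The only consistent sequence is: A C C A R R R D R A.
Check: rule 1 satisfied; rule 2 satisfied; rule 3 satisfied; rule 4 satisfied; rule 5 satisfied.

A C C A R R R D R A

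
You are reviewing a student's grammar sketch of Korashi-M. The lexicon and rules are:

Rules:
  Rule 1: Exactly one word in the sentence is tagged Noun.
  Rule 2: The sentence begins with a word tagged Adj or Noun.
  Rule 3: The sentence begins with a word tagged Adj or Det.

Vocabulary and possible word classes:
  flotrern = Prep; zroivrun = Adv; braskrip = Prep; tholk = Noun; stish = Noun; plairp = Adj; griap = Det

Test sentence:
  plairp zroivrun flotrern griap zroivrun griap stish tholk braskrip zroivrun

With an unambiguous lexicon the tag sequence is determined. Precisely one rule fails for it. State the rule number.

Fixed tagging: Adj Adv Prep Det Adv Det Noun Noun Prep Adv.
Checking each rule: R1 fail, R2 pass, R3 pass.
Only rule 1 fails.

1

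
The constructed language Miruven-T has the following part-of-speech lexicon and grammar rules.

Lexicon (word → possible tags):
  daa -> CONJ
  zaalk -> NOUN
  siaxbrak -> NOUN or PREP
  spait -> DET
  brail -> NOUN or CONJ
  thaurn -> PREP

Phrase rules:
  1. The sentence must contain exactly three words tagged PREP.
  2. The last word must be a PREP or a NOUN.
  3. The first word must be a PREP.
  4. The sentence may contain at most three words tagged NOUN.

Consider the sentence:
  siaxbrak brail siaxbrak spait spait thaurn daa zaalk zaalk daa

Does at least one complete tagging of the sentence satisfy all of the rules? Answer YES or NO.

NO

Candidates per position — 1:siaxbrak {NOUN,PREP}; 2:brail {NOUN,CONJ}; 3:siaxbrak {NOUN,PREP}; 4:spait {DET}; 5:spait {DET}; 6:thaurn {PREP}; 7:daa {CONJ}; 8:zaalk {NOUN}; 9:zaalk {NOUN}; 10:daa {CONJ}.
Rule 2 cannot be satisfied by any choice of tags from the lexicon.
So there is no consistent tagging.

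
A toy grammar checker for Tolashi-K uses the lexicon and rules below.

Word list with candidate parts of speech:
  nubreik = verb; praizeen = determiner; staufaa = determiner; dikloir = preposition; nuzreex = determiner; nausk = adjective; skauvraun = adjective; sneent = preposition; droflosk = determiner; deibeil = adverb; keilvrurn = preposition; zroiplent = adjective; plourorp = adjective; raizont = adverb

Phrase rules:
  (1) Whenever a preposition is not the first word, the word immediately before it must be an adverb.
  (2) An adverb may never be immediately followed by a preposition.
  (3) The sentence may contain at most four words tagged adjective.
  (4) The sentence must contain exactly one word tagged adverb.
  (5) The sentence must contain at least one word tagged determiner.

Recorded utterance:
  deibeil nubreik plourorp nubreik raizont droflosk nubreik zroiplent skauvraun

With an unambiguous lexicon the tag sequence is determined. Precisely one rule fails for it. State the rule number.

Fixed tagging: adverb verb adjective verb adverb determiner verb adjective adjective.
Rule check: R1 pass, R2 pass, R3 pass, R4 fail, R5 pass.
Only rule 4 fails.

4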